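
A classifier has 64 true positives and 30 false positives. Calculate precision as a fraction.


Precision = TP / (TP + FP) = 64 / 94 = 32/47.

32/47


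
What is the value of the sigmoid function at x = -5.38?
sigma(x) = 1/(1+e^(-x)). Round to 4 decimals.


sigma(-5.38) = 1/(1+e^(5.38)) = 1/(1+217.022275) = 1/218.022275 = 0.0046.

0.0046


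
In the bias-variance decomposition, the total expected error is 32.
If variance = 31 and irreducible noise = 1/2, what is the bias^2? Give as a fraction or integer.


Total error = bias^2 + variance + irreducible noise. So bias^2 = 32 - 31 - 1/2 = 1/2.

1/2


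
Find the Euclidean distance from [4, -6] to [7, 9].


d = sqrt(sum of squared differences). (4-7)^2=9, (-6-9)^2=225. Sum = 234.

sqrt(234)


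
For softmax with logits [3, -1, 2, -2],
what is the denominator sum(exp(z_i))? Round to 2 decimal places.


Denom = e^3=20.0855 + e^-1=0.3679 + e^2=7.3891 + e^-2=0.1353. Sum = 27.9778, which rounds to 27.98.

27.98


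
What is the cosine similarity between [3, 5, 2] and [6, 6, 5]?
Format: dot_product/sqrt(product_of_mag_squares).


dot = 58. |a|^2 = 38, |b|^2 = 97. cos = 58/sqrt(3686).

58/sqrt(3686)


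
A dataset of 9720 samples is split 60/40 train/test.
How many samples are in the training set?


Test set = 9720 * 40% = 3888. Training set = 9720 - 3888 = 5832.

5832


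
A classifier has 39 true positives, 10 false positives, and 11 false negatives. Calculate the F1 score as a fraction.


Precision = 39/49 = 39/49. Recall = 39/50 = 39/50. F1 = 2*P*R/(P+R) = 26/33.

26/33


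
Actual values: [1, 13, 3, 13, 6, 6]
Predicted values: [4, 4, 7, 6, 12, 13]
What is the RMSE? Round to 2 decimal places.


MSE = 40.0000. RMSE = sqrt(40.0000) = 6.32.

6.32


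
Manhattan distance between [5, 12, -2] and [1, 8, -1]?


d = sum of absolute differences: |5-1|=4 + |12-8|=4 + |-2--1|=1 = 9.

9


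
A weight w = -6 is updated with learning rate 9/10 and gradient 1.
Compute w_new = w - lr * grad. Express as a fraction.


w_new = -6 - 9/10 * 1 = -6 - 9/10 = -69/10.

-69/10


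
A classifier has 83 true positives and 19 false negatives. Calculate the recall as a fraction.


Recall = TP / (TP + FN) = 83 / 102 = 83/102.

83/102


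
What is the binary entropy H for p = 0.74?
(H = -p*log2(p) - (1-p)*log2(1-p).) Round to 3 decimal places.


H = -0.74*log2(0.74) - 0.26*log2(0.26) = 0.827.

0.827


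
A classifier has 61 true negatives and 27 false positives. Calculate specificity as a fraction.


Specificity = TN / (TN + FP) = 61 / 88 = 61/88.

61/88


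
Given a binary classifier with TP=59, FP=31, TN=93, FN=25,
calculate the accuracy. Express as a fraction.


Accuracy = (TP + TN) / (TP + TN + FP + FN) = (59 + 93) / 208 = 19/26.

19/26


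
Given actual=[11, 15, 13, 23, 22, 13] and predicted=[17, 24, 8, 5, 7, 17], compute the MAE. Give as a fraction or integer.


MAE = (1/6) * (|11-17|=6 + |15-24|=9 + |13-8|=5 + |23-5|=18 + |22-7|=15 + |13-17|=4). Sum = 57. MAE = 19/2.

19/2


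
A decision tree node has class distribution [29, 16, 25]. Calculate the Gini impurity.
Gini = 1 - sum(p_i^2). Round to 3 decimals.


Total = 70. Proportions: 29/70, 16/70, 25/70. sum(p_i^2) = 0.3514. Gini = 1 - 0.3514 = 0.6486, which rounds to 0.649.

0.649


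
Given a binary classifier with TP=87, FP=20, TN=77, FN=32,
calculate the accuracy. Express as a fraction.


Accuracy = (TP + TN) / (TP + TN + FP + FN) = (87 + 77) / 216 = 41/54.

41/54


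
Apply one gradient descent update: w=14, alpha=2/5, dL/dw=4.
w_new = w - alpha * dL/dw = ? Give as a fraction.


w_new = 14 - 2/5 * 4 = 14 - 8/5 = 62/5.

62/5


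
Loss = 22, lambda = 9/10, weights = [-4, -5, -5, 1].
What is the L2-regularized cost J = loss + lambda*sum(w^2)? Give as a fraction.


L2 sq norm = sum(w^2) = 67. J = 22 + 9/10 * 67 = 823/10.

823/10


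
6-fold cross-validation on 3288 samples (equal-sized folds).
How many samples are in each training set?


Each validation fold has 3288/6 = 548 samples. Training set = 3288 - 548 = 2740.

2740


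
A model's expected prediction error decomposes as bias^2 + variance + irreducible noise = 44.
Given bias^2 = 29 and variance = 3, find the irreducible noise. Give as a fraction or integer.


Total error = bias^2 + variance + irreducible noise. So irreducible noise = 44 - 29 - 3 = 12.

12


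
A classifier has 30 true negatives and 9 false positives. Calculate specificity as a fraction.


Specificity = TN / (TN + FP) = 30 / 39 = 10/13.

10/13


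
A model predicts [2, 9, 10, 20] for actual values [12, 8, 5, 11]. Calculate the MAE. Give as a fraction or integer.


MAE = (1/4) * (|12-2|=10 + |8-9|=1 + |5-10|=5 + |11-20|=9). Sum = 25. MAE = 25/4.

25/4


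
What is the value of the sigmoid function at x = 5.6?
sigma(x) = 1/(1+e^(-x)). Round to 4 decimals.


sigma(5.6) = 1/(1+e^(-5.6)) = 1/(1+0.003698) = 1/1.003698 = 0.9963.

0.9963


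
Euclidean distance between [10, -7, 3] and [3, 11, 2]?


d = sqrt(sum of squared differences). (10-3)^2=49, (-7-11)^2=324, (3-2)^2=1. Sum = 374.

sqrt(374)


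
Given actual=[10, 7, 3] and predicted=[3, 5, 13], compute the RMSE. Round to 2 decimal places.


MSE = 51.0000. RMSE = sqrt(51.0000) = 7.14.

7.14


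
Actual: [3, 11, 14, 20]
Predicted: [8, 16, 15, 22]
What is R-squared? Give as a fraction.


Mean(y) = 12. SS_res = 55. SS_tot = 150. R^2 = 1 - 55/(150) = 19/30.

19/30


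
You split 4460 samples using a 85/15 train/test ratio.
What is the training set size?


Test set = 4460 * 15% = 669. Training set = 4460 - 669 = 3791.

3791


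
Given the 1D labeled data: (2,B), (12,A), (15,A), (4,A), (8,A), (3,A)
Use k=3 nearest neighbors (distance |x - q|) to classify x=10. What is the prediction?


Distances: |2-10|=8, |12-10|=2, |15-10|=5, |4-10|=6, |8-10|=2, |3-10|=7. 3 nearest: (12,A), (8,A), (15,A). Counts: {'A': 3}. Majority class: A.

A


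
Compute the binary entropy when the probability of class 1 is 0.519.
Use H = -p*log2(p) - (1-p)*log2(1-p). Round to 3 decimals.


H = -0.519*log2(0.519) - 0.481*log2(0.481) = 0.999.

0.999


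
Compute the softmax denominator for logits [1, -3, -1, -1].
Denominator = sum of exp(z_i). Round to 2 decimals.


Denom = e^1=2.7183 + e^-3=0.0498 + e^-1=0.3679 + e^-1=0.3679. Sum = 3.5039, which rounds to 3.50.

3.50


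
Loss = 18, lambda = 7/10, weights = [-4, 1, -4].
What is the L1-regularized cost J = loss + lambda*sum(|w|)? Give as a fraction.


L1 norm = sum(|w|) = 9. J = 18 + 7/10 * 9 = 243/10.

243/10


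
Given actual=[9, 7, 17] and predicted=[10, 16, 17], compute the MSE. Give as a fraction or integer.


MSE = (1/3) * ((9-10)^2=1 + (7-16)^2=81 + (17-17)^2=0). Sum = 82. MSE = 82/3.

82/3


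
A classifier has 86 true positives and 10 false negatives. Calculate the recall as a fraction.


Recall = TP / (TP + FN) = 86 / 96 = 43/48.

43/48


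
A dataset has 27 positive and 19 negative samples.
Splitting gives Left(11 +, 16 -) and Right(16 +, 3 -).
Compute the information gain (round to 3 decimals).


H(parent) = 0.9781. H(left) = 0.9751, H(right) = 0.6292. Weighted = (27/46)*0.9751 + (19/46)*0.6292 = 0.8322. IG = 0.9781 - 0.8322 = 0.1459, which rounds to 0.146.

0.146


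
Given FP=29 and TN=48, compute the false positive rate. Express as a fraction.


FPR = FP / (FP + TN) = 29 / 77 = 29/77.

29/77


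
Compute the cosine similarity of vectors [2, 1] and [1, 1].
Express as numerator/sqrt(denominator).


dot = 3. |a|^2 = 5, |b|^2 = 2. cos = 3/sqrt(10).

3/sqrt(10)


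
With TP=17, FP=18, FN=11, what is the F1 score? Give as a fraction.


Precision = 17/35 = 17/35. Recall = 17/28 = 17/28. F1 = 2*P*R/(P+R) = 34/63.

34/63


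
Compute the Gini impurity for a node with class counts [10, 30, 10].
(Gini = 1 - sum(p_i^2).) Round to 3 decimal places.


Total = 50. Proportions: 10/50, 30/50, 10/50. sum(p_i^2) = 0.4400. Gini = 1 - 0.4400 = 0.5600, which rounds to 0.560.

0.560


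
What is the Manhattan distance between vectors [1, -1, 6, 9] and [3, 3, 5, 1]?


d = sum of absolute differences: |1-3|=2 + |-1-3|=4 + |6-5|=1 + |9-1|=8 = 15.

15


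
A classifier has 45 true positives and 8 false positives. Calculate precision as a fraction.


Precision = TP / (TP + FP) = 45 / 53 = 45/53.

45/53


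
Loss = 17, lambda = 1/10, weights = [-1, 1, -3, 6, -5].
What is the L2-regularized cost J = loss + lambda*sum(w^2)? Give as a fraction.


L2 sq norm = sum(w^2) = 72. J = 17 + 1/10 * 72 = 121/5.

121/5


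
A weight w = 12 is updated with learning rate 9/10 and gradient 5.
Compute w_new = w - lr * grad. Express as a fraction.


w_new = 12 - 9/10 * 5 = 12 - 9/2 = 15/2.

15/2


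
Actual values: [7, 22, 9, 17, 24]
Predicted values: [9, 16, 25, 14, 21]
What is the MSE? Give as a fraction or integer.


MSE = (1/5) * ((7-9)^2=4 + (22-16)^2=36 + (9-25)^2=256 + (17-14)^2=9 + (24-21)^2=9). Sum = 314. MSE = 314/5.

314/5


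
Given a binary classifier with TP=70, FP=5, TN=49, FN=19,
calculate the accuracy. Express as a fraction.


Accuracy = (TP + TN) / (TP + TN + FP + FN) = (70 + 49) / 143 = 119/143.

119/143


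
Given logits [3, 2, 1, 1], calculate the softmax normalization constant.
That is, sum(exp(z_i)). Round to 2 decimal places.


Denom = e^3=20.0855 + e^2=7.3891 + e^1=2.7183 + e^1=2.7183. Sum = 32.9112, which rounds to 32.91.

32.91


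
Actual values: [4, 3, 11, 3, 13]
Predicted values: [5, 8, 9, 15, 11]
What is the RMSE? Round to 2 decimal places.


MSE = 35.6000. RMSE = sqrt(35.6000) = 5.97.

5.97


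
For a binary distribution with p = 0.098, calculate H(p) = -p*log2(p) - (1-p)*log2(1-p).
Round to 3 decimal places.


H = -0.098*log2(0.098) - 0.902*log2(0.902) = 0.463.

0.463


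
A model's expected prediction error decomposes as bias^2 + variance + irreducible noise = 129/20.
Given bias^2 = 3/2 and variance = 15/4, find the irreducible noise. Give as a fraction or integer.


Total error = bias^2 + variance + irreducible noise. So irreducible noise = 129/20 - 3/2 - 15/4 = 6/5.

6/5


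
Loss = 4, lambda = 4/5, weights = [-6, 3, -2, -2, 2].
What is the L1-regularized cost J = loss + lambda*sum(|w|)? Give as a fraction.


L1 norm = sum(|w|) = 15. J = 4 + 4/5 * 15 = 16.

16


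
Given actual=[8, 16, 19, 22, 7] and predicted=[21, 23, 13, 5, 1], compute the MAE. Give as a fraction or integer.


MAE = (1/5) * (|8-21|=13 + |16-23|=7 + |19-13|=6 + |22-5|=17 + |7-1|=6). Sum = 49. MAE = 49/5.

49/5


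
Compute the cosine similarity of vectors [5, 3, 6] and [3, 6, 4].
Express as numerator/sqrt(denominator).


dot = 57. |a|^2 = 70, |b|^2 = 61. cos = 57/sqrt(4270).

57/sqrt(4270)


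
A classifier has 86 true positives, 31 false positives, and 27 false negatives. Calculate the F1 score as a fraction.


Precision = 86/117 = 86/117. Recall = 86/113 = 86/113. F1 = 2*P*R/(P+R) = 86/115.

86/115


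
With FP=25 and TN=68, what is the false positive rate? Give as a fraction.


FPR = FP / (FP + TN) = 25 / 93 = 25/93.

25/93


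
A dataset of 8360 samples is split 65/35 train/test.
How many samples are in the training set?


Test set = 8360 * 35% = 2926. Training set = 8360 - 2926 = 5434.

5434


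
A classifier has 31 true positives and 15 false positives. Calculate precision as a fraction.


Precision = TP / (TP + FP) = 31 / 46 = 31/46.

31/46


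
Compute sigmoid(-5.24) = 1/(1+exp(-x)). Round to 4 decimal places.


sigma(-5.24) = 1/(1+e^(5.24)) = 1/(1+188.670102) = 1/189.670102 = 0.0053.

0.0053


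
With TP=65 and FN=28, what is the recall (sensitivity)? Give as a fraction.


Recall = TP / (TP + FN) = 65 / 93 = 65/93.

65/93


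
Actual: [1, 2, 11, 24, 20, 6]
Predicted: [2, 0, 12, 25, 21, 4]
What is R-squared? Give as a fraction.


Mean(y) = 32/3. SS_res = 12. SS_tot = 1366/3. R^2 = 1 - 12/(1366/3) = 665/683.

665/683


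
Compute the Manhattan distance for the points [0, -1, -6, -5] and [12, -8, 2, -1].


d = sum of absolute differences: |0-12|=12 + |-1--8|=7 + |-6-2|=8 + |-5--1|=4 = 31.

31


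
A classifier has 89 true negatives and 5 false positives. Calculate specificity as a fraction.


Specificity = TN / (TN + FP) = 89 / 94 = 89/94.

89/94


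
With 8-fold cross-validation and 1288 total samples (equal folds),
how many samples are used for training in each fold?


Each validation fold has 1288/8 = 161 samples. Training set = 1288 - 161 = 1127.

1127


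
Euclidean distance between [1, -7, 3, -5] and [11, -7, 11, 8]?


d = sqrt(sum of squared differences). (1-11)^2=100, (-7--7)^2=0, (3-11)^2=64, (-5-8)^2=169. Sum = 333.

sqrt(333)


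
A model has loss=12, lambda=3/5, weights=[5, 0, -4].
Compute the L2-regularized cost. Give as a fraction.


L2 sq norm = sum(w^2) = 41. J = 12 + 3/5 * 41 = 183/5.

183/5


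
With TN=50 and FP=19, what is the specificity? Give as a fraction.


Specificity = TN / (TN + FP) = 50 / 69 = 50/69.

50/69


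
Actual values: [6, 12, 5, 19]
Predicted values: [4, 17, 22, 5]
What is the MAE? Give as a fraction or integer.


MAE = (1/4) * (|6-4|=2 + |12-17|=5 + |5-22|=17 + |19-5|=14). Sum = 38. MAE = 19/2.

19/2


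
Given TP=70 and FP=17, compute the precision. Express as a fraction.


Precision = TP / (TP + FP) = 70 / 87 = 70/87.

70/87


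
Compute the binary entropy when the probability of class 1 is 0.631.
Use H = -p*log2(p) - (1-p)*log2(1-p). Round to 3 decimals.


H = -0.631*log2(0.631) - 0.369*log2(0.369) = 0.950.

0.950


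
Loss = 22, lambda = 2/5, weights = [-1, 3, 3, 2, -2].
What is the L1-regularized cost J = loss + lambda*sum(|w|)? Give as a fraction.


L1 norm = sum(|w|) = 11. J = 22 + 2/5 * 11 = 132/5.

132/5


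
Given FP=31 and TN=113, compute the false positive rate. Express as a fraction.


FPR = FP / (FP + TN) = 31 / 144 = 31/144.

31/144


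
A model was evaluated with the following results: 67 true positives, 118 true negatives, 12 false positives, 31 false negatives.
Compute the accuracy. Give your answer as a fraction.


Accuracy = (TP + TN) / (TP + TN + FP + FN) = (67 + 118) / 228 = 185/228.

185/228


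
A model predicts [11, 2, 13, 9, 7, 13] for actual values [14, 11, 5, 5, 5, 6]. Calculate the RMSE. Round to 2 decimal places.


MSE = 37.1667. RMSE = sqrt(37.1667) = 6.10.

6.10


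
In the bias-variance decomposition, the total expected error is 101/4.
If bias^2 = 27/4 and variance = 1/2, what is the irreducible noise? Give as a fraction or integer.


Total error = bias^2 + variance + irreducible noise. So irreducible noise = 101/4 - 27/4 - 1/2 = 18.

18


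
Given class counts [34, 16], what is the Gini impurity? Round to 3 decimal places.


Total = 50. Proportions: 34/50, 16/50. sum(p_i^2) = 0.5648. Gini = 1 - 0.5648 = 0.4352, which rounds to 0.435.

0.435


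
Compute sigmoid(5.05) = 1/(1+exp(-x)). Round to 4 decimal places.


sigma(5.05) = 1/(1+e^(-5.05)) = 1/(1+0.006409) = 1/1.006409 = 0.9936.

0.9936


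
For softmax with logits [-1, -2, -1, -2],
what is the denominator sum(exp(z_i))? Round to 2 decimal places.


Denom = e^-1=0.3679 + e^-2=0.1353 + e^-1=0.3679 + e^-2=0.1353. Sum = 1.0064, which rounds to 1.01.

1.01


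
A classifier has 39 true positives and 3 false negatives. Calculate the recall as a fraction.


Recall = TP / (TP + FN) = 39 / 42 = 13/14.

13/14


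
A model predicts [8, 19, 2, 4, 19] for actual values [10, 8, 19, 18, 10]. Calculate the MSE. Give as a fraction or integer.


MSE = (1/5) * ((10-8)^2=4 + (8-19)^2=121 + (19-2)^2=289 + (18-4)^2=196 + (10-19)^2=81). Sum = 691. MSE = 691/5.

691/5


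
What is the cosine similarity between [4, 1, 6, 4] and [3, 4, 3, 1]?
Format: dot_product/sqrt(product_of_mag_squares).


dot = 38. |a|^2 = 69, |b|^2 = 35. cos = 38/sqrt(2415).

38/sqrt(2415)


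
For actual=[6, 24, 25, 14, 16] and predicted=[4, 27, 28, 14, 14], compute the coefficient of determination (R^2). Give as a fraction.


Mean(y) = 17. SS_res = 26. SS_tot = 244. R^2 = 1 - 26/(244) = 109/122.

109/122


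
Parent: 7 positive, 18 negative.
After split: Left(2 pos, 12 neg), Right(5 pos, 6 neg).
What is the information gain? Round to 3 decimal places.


H(parent) = 0.8555. H(left) = 0.5917, H(right) = 0.9940. Weighted = (14/25)*0.5917 + (11/25)*0.9940 = 0.7687. IG = 0.8555 - 0.7687 = 0.0868, which rounds to 0.087.

0.087


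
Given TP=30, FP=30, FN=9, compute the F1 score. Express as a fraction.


Precision = 30/60 = 1/2. Recall = 30/39 = 10/13. F1 = 2*P*R/(P+R) = 20/33.

20/33


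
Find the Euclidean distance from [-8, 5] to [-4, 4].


d = sqrt(sum of squared differences). (-8--4)^2=16, (5-4)^2=1. Sum = 17.

sqrt(17)


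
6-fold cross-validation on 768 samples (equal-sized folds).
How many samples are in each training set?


Each validation fold has 768/6 = 128 samples. Training set = 768 - 128 = 640.

640


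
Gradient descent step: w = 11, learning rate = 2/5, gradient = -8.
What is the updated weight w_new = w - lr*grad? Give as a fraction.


w_new = 11 - 2/5 * -8 = 11 - -16/5 = 71/5.

71/5


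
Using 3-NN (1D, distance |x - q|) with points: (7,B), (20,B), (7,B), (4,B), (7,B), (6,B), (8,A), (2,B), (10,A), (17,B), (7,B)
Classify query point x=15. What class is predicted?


Distances: |7-15|=8, |20-15|=5, |7-15|=8, |4-15|=11, |7-15|=8, |6-15|=9, |8-15|=7, |2-15|=13, |10-15|=5, |17-15|=2, |7-15|=8. 3 nearest: (17,B), (10,A), (20,B). Counts: {'B': 2, 'A': 1}. Majority class: B.

B


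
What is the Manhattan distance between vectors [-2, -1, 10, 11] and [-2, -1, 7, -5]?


d = sum of absolute differences: |-2--2|=0 + |-1--1|=0 + |10-7|=3 + |11--5|=16 = 19.

19


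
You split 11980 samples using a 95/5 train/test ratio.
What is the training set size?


Test set = 11980 * 5% = 599. Training set = 11980 - 599 = 11381.

11381


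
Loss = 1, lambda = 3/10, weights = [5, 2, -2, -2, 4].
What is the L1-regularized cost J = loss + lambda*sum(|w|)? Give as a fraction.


L1 norm = sum(|w|) = 15. J = 1 + 3/10 * 15 = 11/2.

11/2


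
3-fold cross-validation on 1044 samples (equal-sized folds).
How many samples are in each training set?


Each validation fold has 1044/3 = 348 samples. Training set = 1044 - 348 = 696.

696


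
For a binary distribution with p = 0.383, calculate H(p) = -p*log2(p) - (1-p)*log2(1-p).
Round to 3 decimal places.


H = -0.383*log2(0.383) - 0.617*log2(0.617) = 0.960.

0.960


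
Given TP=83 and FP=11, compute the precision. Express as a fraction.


Precision = TP / (TP + FP) = 83 / 94 = 83/94.

83/94


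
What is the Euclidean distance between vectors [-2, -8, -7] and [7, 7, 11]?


d = sqrt(sum of squared differences). (-2-7)^2=81, (-8-7)^2=225, (-7-11)^2=324. Sum = 630.

sqrt(630)


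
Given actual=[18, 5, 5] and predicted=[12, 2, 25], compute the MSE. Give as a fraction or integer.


MSE = (1/3) * ((18-12)^2=36 + (5-2)^2=9 + (5-25)^2=400). Sum = 445. MSE = 445/3.

445/3


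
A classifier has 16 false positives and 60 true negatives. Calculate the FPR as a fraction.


FPR = FP / (FP + TN) = 16 / 76 = 4/19.

4/19


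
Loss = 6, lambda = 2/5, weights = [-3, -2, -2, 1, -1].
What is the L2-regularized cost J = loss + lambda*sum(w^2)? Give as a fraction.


L2 sq norm = sum(w^2) = 19. J = 6 + 2/5 * 19 = 68/5.

68/5


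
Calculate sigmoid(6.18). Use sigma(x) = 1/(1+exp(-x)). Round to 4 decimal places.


sigma(6.18) = 1/(1+e^(-6.18)) = 1/(1+0.002070) = 1/1.002070 = 0.9979.

0.9979


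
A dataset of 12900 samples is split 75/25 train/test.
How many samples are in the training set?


Test set = 12900 * 25% = 3225. Training set = 12900 - 3225 = 9675.

9675


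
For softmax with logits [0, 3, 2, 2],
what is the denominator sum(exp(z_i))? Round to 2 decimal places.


Denom = e^0=1.0000 + e^3=20.0855 + e^2=7.3891 + e^2=7.3891. Sum = 35.8637, which rounds to 35.86.

35.86


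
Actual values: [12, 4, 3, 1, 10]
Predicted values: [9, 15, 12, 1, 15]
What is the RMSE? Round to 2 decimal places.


MSE = 47.2000. RMSE = sqrt(47.2000) = 6.87.

6.87


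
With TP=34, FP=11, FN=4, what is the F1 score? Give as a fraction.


Precision = 34/45 = 34/45. Recall = 34/38 = 17/19. F1 = 2*P*R/(P+R) = 68/83.

68/83


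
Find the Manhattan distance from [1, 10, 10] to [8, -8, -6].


d = sum of absolute differences: |1-8|=7 + |10--8|=18 + |10--6|=16 = 41.

41


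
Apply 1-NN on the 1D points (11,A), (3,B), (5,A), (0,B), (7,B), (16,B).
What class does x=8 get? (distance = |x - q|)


Distances: |11-8|=3, |3-8|=5, |5-8|=3, |0-8|=8, |7-8|=1, |16-8|=8. 1 nearest: (7,B). Counts: {'B': 1}. Majority class: B.

B


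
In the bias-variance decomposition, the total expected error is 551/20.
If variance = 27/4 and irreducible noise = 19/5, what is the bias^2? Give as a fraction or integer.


Total error = bias^2 + variance + irreducible noise. So bias^2 = 551/20 - 27/4 - 19/5 = 17.

17


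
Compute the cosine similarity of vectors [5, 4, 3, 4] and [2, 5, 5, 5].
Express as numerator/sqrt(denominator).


dot = 65. |a|^2 = 66, |b|^2 = 79. cos = 65/sqrt(5214).

65/sqrt(5214)


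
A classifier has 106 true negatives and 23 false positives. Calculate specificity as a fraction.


Specificity = TN / (TN + FP) = 106 / 129 = 106/129.

106/129


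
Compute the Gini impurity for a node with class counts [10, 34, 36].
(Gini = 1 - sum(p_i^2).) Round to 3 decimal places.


Total = 80. Proportions: 10/80, 34/80, 36/80. sum(p_i^2) = 0.3987. Gini = 1 - 0.3987 = 0.6013, which rounds to 0.601.

0.601


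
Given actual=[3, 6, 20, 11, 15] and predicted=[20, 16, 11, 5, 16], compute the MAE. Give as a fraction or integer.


MAE = (1/5) * (|3-20|=17 + |6-16|=10 + |20-11|=9 + |11-5|=6 + |15-16|=1). Sum = 43. MAE = 43/5.

43/5


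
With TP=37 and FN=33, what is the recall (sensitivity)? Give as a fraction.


Recall = TP / (TP + FN) = 37 / 70 = 37/70.

37/70


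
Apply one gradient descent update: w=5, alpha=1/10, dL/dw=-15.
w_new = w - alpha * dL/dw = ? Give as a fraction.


w_new = 5 - 1/10 * -15 = 5 - -3/2 = 13/2.

13/2


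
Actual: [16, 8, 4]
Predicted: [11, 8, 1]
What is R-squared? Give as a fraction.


Mean(y) = 28/3. SS_res = 34. SS_tot = 224/3. R^2 = 1 - 34/(224/3) = 61/112.

61/112


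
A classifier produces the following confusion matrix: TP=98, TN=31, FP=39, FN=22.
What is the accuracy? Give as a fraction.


Accuracy = (TP + TN) / (TP + TN + FP + FN) = (98 + 31) / 190 = 129/190.

129/190


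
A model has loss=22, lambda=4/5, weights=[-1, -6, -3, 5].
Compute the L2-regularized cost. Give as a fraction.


L2 sq norm = sum(w^2) = 71. J = 22 + 4/5 * 71 = 394/5.

394/5


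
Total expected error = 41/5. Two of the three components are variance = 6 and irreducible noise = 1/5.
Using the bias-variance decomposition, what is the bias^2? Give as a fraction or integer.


Total error = bias^2 + variance + irreducible noise. So bias^2 = 41/5 - 6 - 1/5 = 2.

2


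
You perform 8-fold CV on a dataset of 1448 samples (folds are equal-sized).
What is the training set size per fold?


Each validation fold has 1448/8 = 181 samples. Training set = 1448 - 181 = 1267.

1267


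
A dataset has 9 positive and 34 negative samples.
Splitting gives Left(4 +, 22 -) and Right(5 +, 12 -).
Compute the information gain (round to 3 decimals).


H(parent) = 0.7401. H(left) = 0.6194, H(right) = 0.8740. Weighted = (26/43)*0.6194 + (17/43)*0.8740 = 0.7201. IG = 0.7401 - 0.7201 = 0.0200, which rounds to 0.020.

0.020


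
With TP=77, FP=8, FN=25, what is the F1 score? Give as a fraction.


Precision = 77/85 = 77/85. Recall = 77/102 = 77/102. F1 = 2*P*R/(P+R) = 14/17.

14/17


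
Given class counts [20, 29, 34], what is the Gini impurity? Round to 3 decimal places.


Total = 83. Proportions: 20/83, 29/83, 34/83. sum(p_i^2) = 0.3479. Gini = 1 - 0.3479 = 0.6521, which rounds to 0.652.

0.652


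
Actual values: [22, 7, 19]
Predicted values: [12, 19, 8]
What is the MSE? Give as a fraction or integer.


MSE = (1/3) * ((22-12)^2=100 + (7-19)^2=144 + (19-8)^2=121). Sum = 365. MSE = 365/3.

365/3


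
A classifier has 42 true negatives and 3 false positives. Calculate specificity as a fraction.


Specificity = TN / (TN + FP) = 42 / 45 = 14/15.

14/15


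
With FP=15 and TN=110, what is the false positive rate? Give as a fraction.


FPR = FP / (FP + TN) = 15 / 125 = 3/25.

3/25


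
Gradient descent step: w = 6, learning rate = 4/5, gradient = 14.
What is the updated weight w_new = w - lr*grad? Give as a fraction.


w_new = 6 - 4/5 * 14 = 6 - 56/5 = -26/5.

-26/5


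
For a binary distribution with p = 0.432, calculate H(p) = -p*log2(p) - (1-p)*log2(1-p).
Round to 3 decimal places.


H = -0.432*log2(0.432) - 0.568*log2(0.568) = 0.987.

0.987


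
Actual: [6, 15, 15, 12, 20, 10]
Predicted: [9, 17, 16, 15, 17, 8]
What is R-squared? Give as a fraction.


Mean(y) = 13. SS_res = 36. SS_tot = 116. R^2 = 1 - 36/(116) = 20/29.

20/29


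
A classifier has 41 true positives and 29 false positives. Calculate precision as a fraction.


Precision = TP / (TP + FP) = 41 / 70 = 41/70.

41/70


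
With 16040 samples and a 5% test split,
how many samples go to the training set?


Test set = 16040 * 5% = 802. Training set = 16040 - 802 = 15238.

15238


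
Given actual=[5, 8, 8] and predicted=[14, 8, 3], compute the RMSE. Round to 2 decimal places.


MSE = 35.3333. RMSE = sqrt(35.3333) = 5.94.

5.94


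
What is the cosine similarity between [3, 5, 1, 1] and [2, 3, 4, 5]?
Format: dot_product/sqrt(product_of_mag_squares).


dot = 30. |a|^2 = 36, |b|^2 = 54. cos = 30/sqrt(1944).

30/sqrt(1944)


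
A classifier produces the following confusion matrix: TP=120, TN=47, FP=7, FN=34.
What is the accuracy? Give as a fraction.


Accuracy = (TP + TN) / (TP + TN + FP + FN) = (120 + 47) / 208 = 167/208.

167/208


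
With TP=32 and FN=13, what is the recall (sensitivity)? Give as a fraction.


Recall = TP / (TP + FN) = 32 / 45 = 32/45.

32/45


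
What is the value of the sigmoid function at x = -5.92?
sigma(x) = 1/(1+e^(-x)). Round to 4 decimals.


sigma(-5.92) = 1/(1+e^(5.92)) = 1/(1+372.411714) = 1/373.411714 = 0.0027.

0.0027


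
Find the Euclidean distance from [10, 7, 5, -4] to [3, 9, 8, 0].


d = sqrt(sum of squared differences). (10-3)^2=49, (7-9)^2=4, (5-8)^2=9, (-4-0)^2=16. Sum = 78.

sqrt(78)


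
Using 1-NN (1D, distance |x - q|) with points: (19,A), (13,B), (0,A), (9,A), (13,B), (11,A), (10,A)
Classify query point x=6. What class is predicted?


Distances: |19-6|=13, |13-6|=7, |0-6|=6, |9-6|=3, |13-6|=7, |11-6|=5, |10-6|=4. 1 nearest: (9,A). Counts: {'A': 1}. Majority class: A.

A


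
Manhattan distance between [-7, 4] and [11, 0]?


d = sum of absolute differences: |-7-11|=18 + |4-0|=4 = 22.

22


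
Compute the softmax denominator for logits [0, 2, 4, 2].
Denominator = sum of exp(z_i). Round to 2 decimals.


Denom = e^0=1.0000 + e^2=7.3891 + e^4=54.5982 + e^2=7.3891. Sum = 70.3764, which rounds to 70.38.

70.38


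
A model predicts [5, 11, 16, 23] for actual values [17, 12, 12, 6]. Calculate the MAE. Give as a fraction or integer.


MAE = (1/4) * (|17-5|=12 + |12-11|=1 + |12-16|=4 + |6-23|=17). Sum = 34. MAE = 17/2.

17/2


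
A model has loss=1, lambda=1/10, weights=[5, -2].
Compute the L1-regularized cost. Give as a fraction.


L1 norm = sum(|w|) = 7. J = 1 + 1/10 * 7 = 17/10.

17/10


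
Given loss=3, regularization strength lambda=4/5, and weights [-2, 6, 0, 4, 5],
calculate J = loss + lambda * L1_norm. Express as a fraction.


L1 norm = sum(|w|) = 17. J = 3 + 4/5 * 17 = 83/5.

83/5


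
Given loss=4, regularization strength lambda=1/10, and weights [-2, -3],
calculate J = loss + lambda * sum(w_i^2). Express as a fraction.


L2 sq norm = sum(w^2) = 13. J = 4 + 1/10 * 13 = 53/10.

53/10


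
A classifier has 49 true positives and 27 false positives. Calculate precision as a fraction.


Precision = TP / (TP + FP) = 49 / 76 = 49/76.

49/76


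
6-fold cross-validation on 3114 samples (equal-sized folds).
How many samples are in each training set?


Each validation fold has 3114/6 = 519 samples. Training set = 3114 - 519 = 2595.

2595


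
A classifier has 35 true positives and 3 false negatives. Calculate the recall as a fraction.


Recall = TP / (TP + FN) = 35 / 38 = 35/38.

35/38


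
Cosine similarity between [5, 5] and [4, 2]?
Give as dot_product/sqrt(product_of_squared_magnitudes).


dot = 30. |a|^2 = 50, |b|^2 = 20. cos = 30/sqrt(1000).

30/sqrt(1000)


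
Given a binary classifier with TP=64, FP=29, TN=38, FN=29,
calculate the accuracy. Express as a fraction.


Accuracy = (TP + TN) / (TP + TN + FP + FN) = (64 + 38) / 160 = 51/80.

51/80


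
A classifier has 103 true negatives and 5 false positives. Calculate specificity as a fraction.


Specificity = TN / (TN + FP) = 103 / 108 = 103/108.

103/108


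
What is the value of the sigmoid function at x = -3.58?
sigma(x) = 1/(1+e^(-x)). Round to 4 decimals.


sigma(-3.58) = 1/(1+e^(3.58)) = 1/(1+35.873541) = 1/36.873541 = 0.0271.

0.0271


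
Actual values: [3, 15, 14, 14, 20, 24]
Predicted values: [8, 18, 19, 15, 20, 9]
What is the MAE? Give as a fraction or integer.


MAE = (1/6) * (|3-8|=5 + |15-18|=3 + |14-19|=5 + |14-15|=1 + |20-20|=0 + |24-9|=15). Sum = 29. MAE = 29/6.

29/6


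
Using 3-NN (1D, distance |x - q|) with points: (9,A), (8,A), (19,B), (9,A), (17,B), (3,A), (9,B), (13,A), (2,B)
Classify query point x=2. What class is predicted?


Distances: |9-2|=7, |8-2|=6, |19-2|=17, |9-2|=7, |17-2|=15, |3-2|=1, |9-2|=7, |13-2|=11, |2-2|=0. 3 nearest: (2,B), (3,A), (8,A). Counts: {'B': 1, 'A': 2}. Majority class: A.

A


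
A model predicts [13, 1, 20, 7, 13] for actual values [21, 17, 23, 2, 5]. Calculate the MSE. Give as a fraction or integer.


MSE = (1/5) * ((21-13)^2=64 + (17-1)^2=256 + (23-20)^2=9 + (2-7)^2=25 + (5-13)^2=64). Sum = 418. MSE = 418/5.

418/5


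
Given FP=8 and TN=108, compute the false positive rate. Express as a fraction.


FPR = FP / (FP + TN) = 8 / 116 = 2/29.

2/29


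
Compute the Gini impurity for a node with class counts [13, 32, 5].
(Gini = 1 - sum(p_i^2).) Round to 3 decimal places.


Total = 50. Proportions: 13/50, 32/50, 5/50. sum(p_i^2) = 0.4872. Gini = 1 - 0.4872 = 0.5128, which rounds to 0.513.

0.513


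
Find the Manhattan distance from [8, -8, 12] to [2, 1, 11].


d = sum of absolute differences: |8-2|=6 + |-8-1|=9 + |12-11|=1 = 16.

16


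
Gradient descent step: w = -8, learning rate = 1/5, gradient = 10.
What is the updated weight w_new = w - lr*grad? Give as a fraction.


w_new = -8 - 1/5 * 10 = -8 - 2 = -10.

-10


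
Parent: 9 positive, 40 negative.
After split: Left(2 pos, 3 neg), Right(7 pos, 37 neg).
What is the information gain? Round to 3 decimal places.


H(parent) = 0.6880. H(left) = 0.9710, H(right) = 0.6321. Weighted = (5/49)*0.9710 + (44/49)*0.6321 = 0.6667. IG = 0.6880 - 0.6667 = 0.0213, which rounds to 0.021.

0.021


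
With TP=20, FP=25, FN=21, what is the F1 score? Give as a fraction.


Precision = 20/45 = 4/9. Recall = 20/41 = 20/41. F1 = 2*P*R/(P+R) = 20/43.

20/43


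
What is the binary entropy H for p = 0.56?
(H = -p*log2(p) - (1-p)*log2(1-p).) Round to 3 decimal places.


H = -0.56*log2(0.56) - 0.44*log2(0.44) = 0.990.

0.990


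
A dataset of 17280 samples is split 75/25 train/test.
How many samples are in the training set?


Test set = 17280 * 25% = 4320. Training set = 17280 - 4320 = 12960.

12960


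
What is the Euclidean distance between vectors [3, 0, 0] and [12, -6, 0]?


d = sqrt(sum of squared differences). (3-12)^2=81, (0--6)^2=36, (0-0)^2=0. Sum = 117.

sqrt(117)


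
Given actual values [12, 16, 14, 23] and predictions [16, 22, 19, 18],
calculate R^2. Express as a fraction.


Mean(y) = 65/4. SS_res = 102. SS_tot = 275/4. R^2 = 1 - 102/(275/4) = -133/275.

-133/275


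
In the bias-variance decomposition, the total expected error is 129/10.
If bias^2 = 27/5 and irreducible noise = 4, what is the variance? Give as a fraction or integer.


Total error = bias^2 + variance + irreducible noise. So variance = 129/10 - 27/5 - 4 = 7/2.

7/2


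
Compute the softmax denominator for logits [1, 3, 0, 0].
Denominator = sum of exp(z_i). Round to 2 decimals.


Denom = e^1=2.7183 + e^3=20.0855 + e^0=1.0000 + e^0=1.0000. Sum = 24.8038, which rounds to 24.80.

24.80


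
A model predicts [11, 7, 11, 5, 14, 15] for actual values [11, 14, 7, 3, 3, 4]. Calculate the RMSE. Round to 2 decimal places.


MSE = 51.8333. RMSE = sqrt(51.8333) = 7.20.

7.20


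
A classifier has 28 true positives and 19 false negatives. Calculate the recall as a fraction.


Recall = TP / (TP + FN) = 28 / 47 = 28/47.

28/47


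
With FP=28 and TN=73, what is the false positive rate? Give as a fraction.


FPR = FP / (FP + TN) = 28 / 101 = 28/101.

28/101


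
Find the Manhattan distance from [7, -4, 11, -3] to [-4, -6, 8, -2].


d = sum of absolute differences: |7--4|=11 + |-4--6|=2 + |11-8|=3 + |-3--2|=1 = 17.

17


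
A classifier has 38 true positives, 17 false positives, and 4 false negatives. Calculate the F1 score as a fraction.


Precision = 38/55 = 38/55. Recall = 38/42 = 19/21. F1 = 2*P*R/(P+R) = 76/97.

76/97


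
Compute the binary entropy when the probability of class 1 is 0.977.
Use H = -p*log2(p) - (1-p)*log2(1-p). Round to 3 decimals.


H = -0.977*log2(0.977) - 0.023*log2(0.023) = 0.158.

0.158


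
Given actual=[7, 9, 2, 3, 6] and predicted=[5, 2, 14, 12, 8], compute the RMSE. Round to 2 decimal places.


MSE = 56.4000. RMSE = sqrt(56.4000) = 7.51.

7.51


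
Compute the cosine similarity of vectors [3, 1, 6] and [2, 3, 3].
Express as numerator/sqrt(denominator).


dot = 27. |a|^2 = 46, |b|^2 = 22. cos = 27/sqrt(1012).

27/sqrt(1012)


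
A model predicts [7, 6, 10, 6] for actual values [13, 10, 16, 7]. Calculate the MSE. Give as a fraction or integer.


MSE = (1/4) * ((13-7)^2=36 + (10-6)^2=16 + (16-10)^2=36 + (7-6)^2=1). Sum = 89. MSE = 89/4.

89/4


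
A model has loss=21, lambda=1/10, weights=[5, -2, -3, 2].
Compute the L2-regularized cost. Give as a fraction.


L2 sq norm = sum(w^2) = 42. J = 21 + 1/10 * 42 = 126/5.

126/5


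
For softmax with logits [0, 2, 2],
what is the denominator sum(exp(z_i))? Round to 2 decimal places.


Denom = e^0=1.0000 + e^2=7.3891 + e^2=7.3891. Sum = 15.7782, which rounds to 15.78.

15.78


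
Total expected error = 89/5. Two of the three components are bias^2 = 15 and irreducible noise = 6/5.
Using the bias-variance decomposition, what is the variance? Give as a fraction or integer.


Total error = bias^2 + variance + irreducible noise. So variance = 89/5 - 15 - 6/5 = 8/5.

8/5


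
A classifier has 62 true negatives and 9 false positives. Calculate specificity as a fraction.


Specificity = TN / (TN + FP) = 62 / 71 = 62/71.

62/71


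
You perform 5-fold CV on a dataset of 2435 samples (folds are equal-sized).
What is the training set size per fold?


Each validation fold has 2435/5 = 487 samples. Training set = 2435 - 487 = 1948.

1948


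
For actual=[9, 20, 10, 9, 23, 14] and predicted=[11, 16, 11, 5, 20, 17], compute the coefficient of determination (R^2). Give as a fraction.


Mean(y) = 85/6. SS_res = 55. SS_tot = 1097/6. R^2 = 1 - 55/(1097/6) = 767/1097.

767/1097


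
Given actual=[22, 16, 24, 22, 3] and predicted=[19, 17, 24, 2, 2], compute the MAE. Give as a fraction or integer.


MAE = (1/5) * (|22-19|=3 + |16-17|=1 + |24-24|=0 + |22-2|=20 + |3-2|=1). Sum = 25. MAE = 5.

5


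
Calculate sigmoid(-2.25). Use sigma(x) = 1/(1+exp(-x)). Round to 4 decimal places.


sigma(-2.25) = 1/(1+e^(2.25)) = 1/(1+9.487736) = 1/10.487736 = 0.0953.

0.0953


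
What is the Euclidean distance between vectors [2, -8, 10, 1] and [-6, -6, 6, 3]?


d = sqrt(sum of squared differences). (2--6)^2=64, (-8--6)^2=4, (10-6)^2=16, (1-3)^2=4. Sum = 88.

sqrt(88)


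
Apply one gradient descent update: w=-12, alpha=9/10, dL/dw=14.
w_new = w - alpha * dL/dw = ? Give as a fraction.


w_new = -12 - 9/10 * 14 = -12 - 63/5 = -123/5.

-123/5


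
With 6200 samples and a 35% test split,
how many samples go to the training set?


Test set = 6200 * 35% = 2170. Training set = 6200 - 2170 = 4030.

4030


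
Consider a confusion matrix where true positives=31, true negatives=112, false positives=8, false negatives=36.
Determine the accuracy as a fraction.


Accuracy = (TP + TN) / (TP + TN + FP + FN) = (31 + 112) / 187 = 13/17.

13/17


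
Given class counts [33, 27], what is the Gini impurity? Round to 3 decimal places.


Total = 60. Proportions: 33/60, 27/60. sum(p_i^2) = 0.5050. Gini = 1 - 0.5050 = 0.4950, which rounds to 0.495.

0.495


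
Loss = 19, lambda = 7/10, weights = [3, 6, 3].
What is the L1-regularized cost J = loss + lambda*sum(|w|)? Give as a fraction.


L1 norm = sum(|w|) = 12. J = 19 + 7/10 * 12 = 137/5.

137/5


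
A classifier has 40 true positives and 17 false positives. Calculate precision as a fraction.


Precision = TP / (TP + FP) = 40 / 57 = 40/57.

40/57


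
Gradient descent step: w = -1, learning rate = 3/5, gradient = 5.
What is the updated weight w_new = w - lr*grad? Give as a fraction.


w_new = -1 - 3/5 * 5 = -1 - 3 = -4.

-4


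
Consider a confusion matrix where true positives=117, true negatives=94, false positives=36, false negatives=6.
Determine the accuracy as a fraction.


Accuracy = (TP + TN) / (TP + TN + FP + FN) = (117 + 94) / 253 = 211/253.

211/253


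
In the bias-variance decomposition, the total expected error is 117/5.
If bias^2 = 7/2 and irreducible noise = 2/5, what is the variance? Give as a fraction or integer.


Total error = bias^2 + variance + irreducible noise. So variance = 117/5 - 7/2 - 2/5 = 39/2.

39/2


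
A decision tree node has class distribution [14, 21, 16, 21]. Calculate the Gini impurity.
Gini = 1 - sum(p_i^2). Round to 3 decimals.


Total = 72. Proportions: 14/72, 21/72, 16/72, 21/72. sum(p_i^2) = 0.2573. Gini = 1 - 0.2573 = 0.7427, which rounds to 0.743.

0.743


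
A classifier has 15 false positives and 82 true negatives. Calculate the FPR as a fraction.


FPR = FP / (FP + TN) = 15 / 97 = 15/97.

15/97


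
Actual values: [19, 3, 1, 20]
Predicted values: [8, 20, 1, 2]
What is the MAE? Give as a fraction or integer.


MAE = (1/4) * (|19-8|=11 + |3-20|=17 + |1-1|=0 + |20-2|=18). Sum = 46. MAE = 23/2.

23/2


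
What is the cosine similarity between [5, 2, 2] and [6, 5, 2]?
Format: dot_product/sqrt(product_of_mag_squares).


dot = 44. |a|^2 = 33, |b|^2 = 65. cos = 44/sqrt(2145).

44/sqrt(2145)


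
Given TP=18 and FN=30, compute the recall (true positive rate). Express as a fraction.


Recall = TP / (TP + FN) = 18 / 48 = 3/8.

3/8


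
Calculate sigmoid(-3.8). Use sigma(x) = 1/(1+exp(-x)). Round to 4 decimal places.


sigma(-3.8) = 1/(1+e^(3.8)) = 1/(1+44.701184) = 1/45.701184 = 0.0219.

0.0219


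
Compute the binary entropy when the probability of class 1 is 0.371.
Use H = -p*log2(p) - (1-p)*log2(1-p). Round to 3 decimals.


H = -0.371*log2(0.371) - 0.629*log2(0.629) = 0.951.

0.951


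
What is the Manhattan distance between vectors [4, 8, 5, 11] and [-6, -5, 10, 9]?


d = sum of absolute differences: |4--6|=10 + |8--5|=13 + |5-10|=5 + |11-9|=2 = 30.

30


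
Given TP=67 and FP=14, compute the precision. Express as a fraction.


Precision = TP / (TP + FP) = 67 / 81 = 67/81.

67/81
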